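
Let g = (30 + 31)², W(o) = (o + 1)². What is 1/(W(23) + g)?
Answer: 1/4297 ≈ 0.00023272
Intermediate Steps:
W(o) = (1 + o)²
g = 3721 (g = 61² = 3721)
1/(W(23) + g) = 1/((1 + 23)² + 3721) = 1/(24² + 3721) = 1/(576 + 3721) = 1/4297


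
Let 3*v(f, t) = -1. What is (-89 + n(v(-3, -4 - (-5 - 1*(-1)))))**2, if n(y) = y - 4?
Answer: 78400/9 ≈ 8711.1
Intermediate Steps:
v(f, t) = -1/3 (v(f, t) = (1/3)*(-1) = -1/3)
n(y) = -4 + y
(-89 + n(v(-3, -4 - (-5 - 1*(-1)))))**2 = (-89 + (-4 - 1/3))**2 = (-89 - 13/3)**2 = (-280/3)**2 = 78400/9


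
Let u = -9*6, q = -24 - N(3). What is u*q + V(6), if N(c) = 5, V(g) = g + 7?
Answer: 1579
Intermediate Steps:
V(g) = 7 + g
q = -29 (q = -24 - 1*5 = -24 - 5 = -29)
u = -54
u*q + V(6) = -54*(-29) + (7 + 6) = 1566 + 13 = 1579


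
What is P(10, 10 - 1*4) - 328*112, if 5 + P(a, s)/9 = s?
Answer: -36727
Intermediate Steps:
P(a, s) = -45 + 9*s
P(10, 10 - 1*4) - 328*112 = (-45 + 9*(10 - 1*4)) - 328*112 = (-45 + 9*(10 - 4)) - 36736 = (-45 + 9*6) - 36736 = (-45 + 54) - 36736 = 9 - 36736 = -36727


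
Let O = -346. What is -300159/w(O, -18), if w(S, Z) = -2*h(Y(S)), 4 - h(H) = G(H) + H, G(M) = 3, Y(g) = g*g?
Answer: -100053/79810 ≈ -1.2536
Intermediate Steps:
Y(g) = g²
h(H) = 1 - H (h(H) = 4 - (3 + H) = 4 + (-3 - H) = 1 - H)
w(S, Z) = -2 + 2*S² (w(S, Z) = -2*(1 - S²) = -2 + 2*S²)
-300159/w(O, -18) = -300159/(-2 + 2*(-346)²) = -300159/(-2 + 2*119716) = -300159/(-2 + 239432) = -300159/239430 = -300159*1/239430 = -100053/79810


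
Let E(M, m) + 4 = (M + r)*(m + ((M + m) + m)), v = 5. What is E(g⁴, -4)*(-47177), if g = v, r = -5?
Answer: -17929901912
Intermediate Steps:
g = 5
E(M, m) = -4 + (-5 + M)*(M + 3*m) (E(M, m) = -4 + (M - 5)*(m + ((M + m) + m)) = -4 + (-5 + M)*(m + (M + 2*m)) = -4 + (-5 + M)*(M + 3*m))
E(g⁴, -4)*(-47177) = (-4 + (5⁴)² - 15*(-4) - 5*5⁴ + 3*5⁴*(-4))*(-47177) = (-4 + 625² + 60 - 5*625 + 3*625*(-4))*(-47177) = (-4 + 390625 + 60 - 3125 - 7500)*(-47177) = 380056*(-47177) = -17929901912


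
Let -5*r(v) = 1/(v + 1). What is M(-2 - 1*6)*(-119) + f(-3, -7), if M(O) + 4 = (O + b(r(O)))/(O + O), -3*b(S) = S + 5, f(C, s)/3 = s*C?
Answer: 14011/30 ≈ 467.03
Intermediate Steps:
r(v) = -1/(5*(1 + v)) (r(v) = -1/(5*(v + 1)) = -1/(5*(1 + v)))
f(C, s) = 3*C*s (f(C, s) = 3*(s*C) = 3*(C*s) = 3*C*s)
b(S) = -5/3 - S/3 (b(S) = -(S + 5)/3 = -(5 + S)/3 = -5/3 - S/3)
M(O) = -4 + (-5/3 + O + 1/(3*(5 + 5*O)))/(2*O) (M(O) = -4 + (O + (-5/3 - (-1)/(3*(5 + 5*O))))/(O + O) = -4 + (O + (-5/3 + 1/(3*(5 + 5*O))))/((2*O)) = -4 + (-5/3 + O + 1/(3*(5 + 5*O)))*(1/(2*O)) = -4 + (-5/3 + O + 1/(3*(5 + 5*O)))/(2*O))
M(-2 - 1*6)*(-119) + f(-3, -7) = ((1 - 5*(1 + (-2 - 1*6))*(5 + 21*(-2 - 1*6)))/(30*(-2 - 1*6)*(1 + (-2 - 1*6))))*(-119) + 3*(-3)*(-7) = ((1 - 5*(1 + (-2 - 6))*(5 + 21*(-2 - 6)))/(30*(-2 - 6)*(1 + (-2 - 6))))*(-119) + 63 = ((1/30)*(1 - 5*(1 - 8)*(5 + 21*(-8)))/(-8*(1 - 8)))*(-119) + 63 = ((1/30)*(-1/8)*(1 - 5*(-7)*(5 - 168))/(-7))*(-119) + 63 = ((1/30)*(-1/8)*(-1/7)*(1 - 5*(-7)*(-163)))*(-119) + 63 = ((1/30)*(-1/8)*(-1/7)*(1 - 5705))*(-119) + 63 = ((1/30)*(-1/8)*(-1/7)*(-5704))*(-119) + 63 = -713/210*(-119) + 63 = 12121/30 + 63 = 14011/30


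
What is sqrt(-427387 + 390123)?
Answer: 4*I*sqrt(2329) ≈ 193.04*I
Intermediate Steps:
sqrt(-427387 + 390123) = sqrt(-37264) = 4*I*sqrt(2329)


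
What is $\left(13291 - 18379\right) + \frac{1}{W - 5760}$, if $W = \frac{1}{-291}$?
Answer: $- \frac{8528307459}{1676161} \approx -5088.0$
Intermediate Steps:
$W = - \frac{1}{291} \approx -0.0034364$
$\left(13291 - 18379\right) + \frac{1}{W - 5760} = \left(13291 - 18379\right) + \frac{1}{- \frac{1}{291} - 5760} = \left(13291 - 18379\right) + \frac{1}{- \frac{1676161}{291}} = -5088 - \frac{291}{1676161} = - \frac{8528307459}{1676161}$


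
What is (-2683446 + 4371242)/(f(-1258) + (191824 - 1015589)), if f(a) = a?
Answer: -1687796/825023 ≈ -2.0458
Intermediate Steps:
(-2683446 + 4371242)/(f(-1258) + (191824 - 1015589)) = (-2683446 + 4371242)/(-1258 + (191824 - 1015589)) = 1687796/(-1258 - 823765) = 1687796/(-825023) = 1687796*(-1/825023) = -1687796/825023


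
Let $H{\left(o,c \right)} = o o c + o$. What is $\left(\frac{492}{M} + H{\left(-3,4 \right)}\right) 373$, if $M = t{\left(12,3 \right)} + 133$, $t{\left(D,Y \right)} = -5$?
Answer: $\frac{439767}{32} \approx 13743.0$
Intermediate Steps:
$H{\left(o,c \right)} = o + c o^{2}$ ($H{\left(o,c \right)} = o^{2} c + o = c o^{2} + o = o + c o^{2}$)
$M = 128$ ($M = -5 + 133 = 128$)
$\left(\frac{492}{M} + H{\left(-3,4 \right)}\right) 373 = \left(\frac{492}{128} - 3 \left(1 + 4 \left(-3\right)\right)\right) 373 = \left(492 \cdot \frac{1}{128} - 3 \left(1 - 12\right)\right) 373 = \left(\frac{123}{32} - -33\right) 373 = \left(\frac{123}{32} + 33\right) 373 = \frac{1179}{32} \cdot 373 = \frac{439767}{32}$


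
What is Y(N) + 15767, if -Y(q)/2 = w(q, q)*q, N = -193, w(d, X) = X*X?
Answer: 14393881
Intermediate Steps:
w(d, X) = X²
Y(q) = -2*q³ (Y(q) = -2*q²*q = -2*q³)
Y(N) + 15767 = -2*(-193)³ + 15767 = -2*(-7189057) + 15767 = 14378114 + 15767 = 14393881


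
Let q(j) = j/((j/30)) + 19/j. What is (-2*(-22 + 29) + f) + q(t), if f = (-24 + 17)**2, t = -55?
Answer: 3556/55 ≈ 64.655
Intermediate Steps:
f = 49 (f = (-7)**2 = 49)
q(j) = 30 + 19/j (q(j) = j/((j*(1/30))) + 19/j = j/((j/30)) + 19/j = j*(30/j) + 19/j = 30 + 19/j)
(-2*(-22 + 29) + f) + q(t) = (-2*(-22 + 29) + 49) + (30 + 19/(-55)) = (-2*7 + 49) + (30 + 19*(-1/55)) = (-14 + 49) + (30 - 19/55) = 35 + 1631/55 = 3556/55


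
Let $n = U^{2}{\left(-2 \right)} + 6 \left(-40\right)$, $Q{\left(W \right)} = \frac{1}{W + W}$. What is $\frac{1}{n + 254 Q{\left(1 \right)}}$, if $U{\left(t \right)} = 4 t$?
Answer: $- \frac{1}{49} \approx -0.020408$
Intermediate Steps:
$Q{\left(W \right)} = \frac{1}{2 W}$
$n = -176$ ($n = \left(4 \left(-2\right)\right)^{2} + 6 \left(-40\right) = \left(-8\right)^{2} - 240 = 64 - 240 = -176$)
$\frac{1}{n + 254 Q{\left(1 \right)}} = \frac{1}{-176 + 254 \frac{1}{2 \cdot 1}} = \frac{1}{-176 + 254 \cdot \frac{1}{2} \cdot 1} = \frac{1}{-176 + 254 \cdot \frac{1}{2}} = \frac{1}{-176 + 127} = \frac{1}{-49} = - \frac{1}{49}$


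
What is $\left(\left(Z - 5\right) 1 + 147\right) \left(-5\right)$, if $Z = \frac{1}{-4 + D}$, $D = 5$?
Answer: $-715$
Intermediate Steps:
$Z = 1$ ($Z = \frac{1}{-4 + 5} = 1^{-1} = 1$)
$\left(\left(Z - 5\right) 1 + 147\right) \left(-5\right) = \left(\left(1 - 5\right) 1 + 147\right) \left(-5\right) = \left(\left(-4\right) 1 + 147\right) \left(-5\right) = \left(-4 + 147\right) \left(-5\right) = 143 \left(-5\right) = -715$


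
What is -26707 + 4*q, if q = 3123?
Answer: -14215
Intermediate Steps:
-26707 + 4*q = -26707 + 4*3123 = -26707 + 12492 = -14215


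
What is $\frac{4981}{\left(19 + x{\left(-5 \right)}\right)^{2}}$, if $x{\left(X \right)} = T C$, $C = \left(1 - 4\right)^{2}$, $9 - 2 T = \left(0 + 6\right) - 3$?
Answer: $\frac{4981}{2116} \approx 2.354$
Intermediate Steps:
$T = 3$ ($T = \frac{9}{2} - \frac{\left(0 + 6\right) - 3}{2} = \frac{9}{2} - \frac{6 - 3}{2} = \frac{9}{2} - \frac{3}{2} = 3$)
$C = 9$ ($C = \left(-3\right)^{2} = 9$)
$x{\left(X \right)} = 27$ ($x{\left(X \right)} = 3 \cdot 9 = 27$)
$\frac{4981}{\left(19 + x{\left(-5 \right)}\right)^{2}} = \frac{4981}{\left(19 + 27\right)^{2}} = \frac{4981}{46^{2}} = \frac{4981}{2116}$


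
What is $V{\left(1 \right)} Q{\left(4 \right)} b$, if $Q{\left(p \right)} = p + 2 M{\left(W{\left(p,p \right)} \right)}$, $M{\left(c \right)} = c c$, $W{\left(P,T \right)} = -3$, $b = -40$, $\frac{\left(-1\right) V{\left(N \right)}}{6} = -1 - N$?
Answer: $-10560$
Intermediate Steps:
$V{\left(N \right)} = 6 + 6 N$ ($V{\left(N \right)} = - 6 \left(-1 - N\right) = 6 + 6 N$)
$M{\left(c \right)} = c^{2}$
$Q{\left(p \right)} = 18 + p$ ($Q{\left(p \right)} = p + 2 \left(-3\right)^{2} = p + 2 \cdot 9 = p + 18 = 18 + p$)
$V{\left(1 \right)} Q{\left(4 \right)} b = \left(6 + 6 \cdot 1\right) \left(18 + 4\right) \left(-40\right) = \left(6 + 6\right) 22 \left(-40\right) = 12 \cdot 22 \left(-40\right) = 264 \left(-40\right) = -10560$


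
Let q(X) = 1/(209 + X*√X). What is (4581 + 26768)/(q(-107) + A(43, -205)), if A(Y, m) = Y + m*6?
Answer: -47210815886471/1787592289391 - 3354343*I*√107/1787592289391 ≈ -26.41 - 1.941e-5*I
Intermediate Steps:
A(Y, m) = Y + 6*m
q(X) = 1/(209 + X^(3/2))
(4581 + 26768)/(q(-107) + A(43, -205)) = (4581 + 26768)/(1/(209 + (-107)^(3/2)) + (43 + 6*(-205))) = 31349/(1/(209 - 107*I*√107) + (43 - 1230)) = 31349/(1/(209 - 107*I*√107) - 1187) = 31349/(-1187 + 1/(209 - 107*I*√107))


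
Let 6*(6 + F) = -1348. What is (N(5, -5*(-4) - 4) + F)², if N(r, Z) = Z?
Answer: 414736/9 ≈ 46082.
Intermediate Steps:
F = -692/3 (F = -6 + (⅙)*(-1348) = -6 - 674/3 = -692/3 ≈ -230.67)
(N(5, -5*(-4) - 4) + F)² = ((-5*(-4) - 4) - 692/3)² = ((20 - 4) - 692/3)² = (16 - 692/3)² = (-644/3)² = 414736/9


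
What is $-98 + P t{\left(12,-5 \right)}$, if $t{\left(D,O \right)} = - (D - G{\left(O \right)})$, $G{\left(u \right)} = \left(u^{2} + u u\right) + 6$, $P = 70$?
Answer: $2982$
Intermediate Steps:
$G{\left(u \right)} = 6 + 2 u^{2}$ ($G{\left(u \right)} = \left(u^{2} + u^{2}\right) + 6 = 2 u^{2} + 6 = 6 + 2 u^{2}$)
$t{\left(D,O \right)} = 6 - D + 2 O^{2}$ ($t{\left(D,O \right)} = - (D - \left(6 + 2 O^{2}\right)) = - (-6 + D - 2 O^{2}) = 6 - D + 2 O^{2}$)
$-98 + P t{\left(12,-5 \right)} = -98 + 70 \left(6 - 12 + 2 \left(-5\right)^{2}\right) = -98 + 70 \left(6 - 12 + 2 \cdot 25\right) = -98 + 70 \left(6 - 12 + 50\right) = -98 + 70 \cdot 44 = -98 + 3080 = 2982$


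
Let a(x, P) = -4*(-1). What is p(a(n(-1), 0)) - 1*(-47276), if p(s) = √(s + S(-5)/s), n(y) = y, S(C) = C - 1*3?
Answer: 47276 + √2 ≈ 47277.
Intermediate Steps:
S(C) = -3 + C (S(C) = C - 3 = -3 + C)
a(x, P) = 4
p(s) = √(s - 8/s) (p(s) = √(s + (-3 - 5)/s) = √(s - 8/s))
p(a(n(-1), 0)) - 1*(-47276) = √(4 - 8/4) - 1*(-47276) = √(4 - 8*¼) + 47276 = √(4 - 2) + 47276 = √2 + 47276 = 47276 + √2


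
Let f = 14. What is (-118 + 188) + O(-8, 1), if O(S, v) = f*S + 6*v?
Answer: -36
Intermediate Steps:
O(S, v) = 6*v + 14*S (O(S, v) = 14*S + 6*v = 6*v + 14*S)
(-118 + 188) + O(-8, 1) = (-118 + 188) + (6*1 + 14*(-8)) = 70 + (6 - 112) = 70 - 106 = -36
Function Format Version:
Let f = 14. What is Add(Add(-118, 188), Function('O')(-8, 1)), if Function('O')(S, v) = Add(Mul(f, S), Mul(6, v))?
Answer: -36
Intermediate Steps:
Function('O')(S, v) = Add(Mul(6, v), Mul(14, S)) (Function('O')(S, v) = Add(Mul(14, S), Mul(6, v)) = Add(Mul(6, v), Mul(14, S)))
Add(Add(-118, 188), Function('O')(-8, 1)) = Add(Add(-118, 188), Add(Mul(6, 1), Mul(14, -8))) = Add(70, Add(6, -112)) = Add(70, -106) = -36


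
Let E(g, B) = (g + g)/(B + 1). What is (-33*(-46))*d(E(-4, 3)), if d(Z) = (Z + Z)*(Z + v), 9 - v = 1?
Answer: -36432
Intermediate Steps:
v = 8 (v = 9 - 1*1 = 9 - 1 = 8)
E(g, B) = 2*g/(1 + B) (E(g, B) = (2*g)/(1 + B) = 2*g/(1 + B))
d(Z) = 2*Z*(8 + Z) (d(Z) = (Z + Z)*(Z + 8) = (2*Z)*(8 + Z) = 2*Z*(8 + Z))
(-33*(-46))*d(E(-4, 3)) = (-33*(-46))*(2*(2*(-4)/(1 + 3))*(8 + 2*(-4)/(1 + 3))) = 1518*(2*(2*(-4)/4)*(8 + 2*(-4)/4)) = 1518*(2*(2*(-4)*(1/4))*(8 + 2*(-4)*(1/4))) = 1518*(2*(-2)*(8 - 2)) = 1518*(2*(-2)*6) = 1518*(-24) = -36432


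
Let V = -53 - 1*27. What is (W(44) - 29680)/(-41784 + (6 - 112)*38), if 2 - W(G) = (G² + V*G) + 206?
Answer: 7075/11453 ≈ 0.61774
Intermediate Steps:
V = -80 (V = -53 - 27 = -80)
W(G) = -204 - G² + 80*G (W(G) = 2 - ((G² - 80*G) + 206) = 2 - (206 + G² - 80*G) = 2 + (-206 - G² + 80*G) = -204 - G² + 80*G)
(W(44) - 29680)/(-41784 + (6 - 112)*38) = ((-204 - 1*44² + 80*44) - 29680)/(-41784 + (6 - 112)*38) = ((-204 - 1*1936 + 3520) - 29680)/(-41784 - 106*38) = ((-204 - 1936 + 3520) - 29680)/(-41784 - 4028) = (1380 - 29680)/(-45812) = -28300*(-1/45812) = 7075/11453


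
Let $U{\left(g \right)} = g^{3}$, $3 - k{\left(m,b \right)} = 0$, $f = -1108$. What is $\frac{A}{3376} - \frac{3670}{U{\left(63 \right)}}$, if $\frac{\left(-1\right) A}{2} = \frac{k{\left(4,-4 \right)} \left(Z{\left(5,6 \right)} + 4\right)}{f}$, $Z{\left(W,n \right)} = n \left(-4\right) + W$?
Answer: $- \frac{6875267795}{467663904288} \approx -0.014701$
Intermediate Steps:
$k{\left(m,b \right)} = 3$ ($k{\left(m,b \right)} = 3 - 0 = 3 + 0 = 3$)
$Z{\left(W,n \right)} = W - 4 n$ ($Z{\left(W,n \right)} = - 4 n + W = W - 4 n$)
$A = - \frac{45}{554}$ ($A = - 2 \frac{3 \left(\left(5 - 24\right) + 4\right)}{-1108} = - 2 \cdot 3 \left(\left(5 - 24\right) + 4\right) \left(- \frac{1}{1108}\right) = - 2 \cdot 3 \left(-19 + 4\right) \left(- \frac{1}{1108}\right) = - 2 \cdot 3 \left(-15\right) \left(- \frac{1}{1108}\right) = - 2 \left(\left(-45\right) \left(- \frac{1}{1108}\right)\right) = \left(-2\right) \frac{45}{1108} = - \frac{45}{554} \approx -0.081227$)
$\frac{A}{3376} - \frac{3670}{U{\left(63 \right)}} = - \frac{45}{554 \cdot 3376} - \frac{3670}{63^{3}} = \left(- \frac{45}{554}\right) \frac{1}{3376} - \frac{3670}{250047} = - \frac{45}{1870304} - \frac{3670}{250047} = - \frac{6875267795}{467663904288}$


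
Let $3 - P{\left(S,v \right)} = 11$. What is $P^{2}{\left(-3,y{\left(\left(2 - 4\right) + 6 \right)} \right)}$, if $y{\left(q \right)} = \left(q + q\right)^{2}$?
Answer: $64$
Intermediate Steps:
$y{\left(q \right)} = 4 q^{2}$ ($y{\left(q \right)} = \left(2 q\right)^{2} = 4 q^{2}$)
$P{\left(S,v \right)} = -8$ ($P{\left(S,v \right)} = 3 - 11 = -8$)
$P^{2}{\left(-3,y{\left(\left(2 - 4\right) + 6 \right)} \right)} = \left(-8\right)^{2} = 64$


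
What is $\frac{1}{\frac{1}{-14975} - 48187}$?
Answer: $- \frac{14975}{721600326} \approx -2.0752 \cdot 10^{-5}$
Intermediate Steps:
$\frac{1}{\frac{1}{-14975} - 48187} = \frac{1}{- \frac{1}{14975} - 48187} = \frac{1}{- \frac{721600326}{14975}} = - \frac{14975}{721600326}$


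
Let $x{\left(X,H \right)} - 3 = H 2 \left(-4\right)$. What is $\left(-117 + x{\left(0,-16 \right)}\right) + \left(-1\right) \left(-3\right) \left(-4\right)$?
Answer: $2$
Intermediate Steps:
$x{\left(X,H \right)} = 3 - 8 H$ ($x{\left(X,H \right)} = 3 + H 2 \left(-4\right) = 3 + 2 H \left(-4\right) = 3 - 8 H$)
$\left(-117 + x{\left(0,-16 \right)}\right) + \left(-1\right) \left(-3\right) \left(-4\right) = \left(-117 + \left(3 - -128\right)\right) + \left(-1\right) \left(-3\right) \left(-4\right) = \left(-117 + \left(3 + 128\right)\right) + 3 \left(-4\right) = \left(-117 + 131\right) - 12 = 14 - 12 = 2$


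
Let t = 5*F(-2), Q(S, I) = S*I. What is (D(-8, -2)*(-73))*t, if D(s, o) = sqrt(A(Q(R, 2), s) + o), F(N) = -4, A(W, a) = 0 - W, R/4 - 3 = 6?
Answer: 1460*I*sqrt(74) ≈ 12559.0*I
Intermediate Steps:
R = 36 (R = 12 + 4*6 = 12 + 24 = 36)
Q(S, I) = I*S
A(W, a) = -W
t = -20 (t = 5*(-4) = -20)
D(s, o) = sqrt(-72 + o) (D(s, o) = sqrt(-2*36 + o) = sqrt(-1*72 + o) = sqrt(-72 + o))
(D(-8, -2)*(-73))*t = (sqrt(-72 - 2)*(-73))*(-20) = (sqrt(-74)*(-73))*(-20) = ((I*sqrt(74))*(-73))*(-20) = -73*I*sqrt(74)*(-20) = 1460*I*sqrt(74)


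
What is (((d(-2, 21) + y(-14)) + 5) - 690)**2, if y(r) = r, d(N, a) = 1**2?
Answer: 487204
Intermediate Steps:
d(N, a) = 1
(((d(-2, 21) + y(-14)) + 5) - 690)**2 = (((1 - 14) + 5) - 690)**2 = ((-13 + 5) - 690)**2 = (-8 - 690)**2 = (-698)**2 = 487204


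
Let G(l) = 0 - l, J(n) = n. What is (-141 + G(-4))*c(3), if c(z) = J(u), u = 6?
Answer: -822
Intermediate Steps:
c(z) = 6
G(l) = -l
(-141 + G(-4))*c(3) = (-141 - 1*(-4))*6 = (-141 + 4)*6 = -137*6 = -822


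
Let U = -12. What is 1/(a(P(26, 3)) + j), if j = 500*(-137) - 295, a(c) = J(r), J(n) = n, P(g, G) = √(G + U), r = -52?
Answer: -1/68847 ≈ -1.4525e-5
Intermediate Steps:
P(g, G) = √(-12 + G) (P(g, G) = √(G - 12) = √(-12 + G))
a(c) = -52
j = -68795 (j = -68500 - 295 = -68795)
1/(a(P(26, 3)) + j) = 1/(-52 - 68795) = 1/(-68847) = -1/68847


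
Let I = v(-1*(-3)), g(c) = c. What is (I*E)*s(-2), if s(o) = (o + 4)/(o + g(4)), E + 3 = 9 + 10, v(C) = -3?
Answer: -48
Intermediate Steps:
I = -3
E = 16 (E = -3 + (9 + 10) = -3 + 19 = 16)
s(o) = 1 (s(o) = (o + 4)/(o + 4) = (4 + o)/(4 + o) = 1)
(I*E)*s(-2) = -3*16*1 = -48*1 = -48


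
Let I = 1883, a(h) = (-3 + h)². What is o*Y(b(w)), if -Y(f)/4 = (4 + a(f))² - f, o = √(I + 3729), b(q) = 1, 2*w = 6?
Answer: -504*√1403 ≈ -18878.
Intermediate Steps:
w = 3 (w = (½)*6 = 3)
o = 2*√1403 (o = √(1883 + 3729) = √5612 = 2*√1403 ≈ 74.913)
Y(f) = -4*(4 + (-3 + f)²)² + 4*f (Y(f) = -4*((4 + (-3 + f)²)² - f) = -4*(4 + (-3 + f)²)² + 4*f)
o*Y(b(w)) = (2*√1403)*(-4*(4 + (-3 + 1)²)² + 4*1) = (2*√1403)*(-4*(4 + (-2)²)² + 4) = (2*√1403)*(-4*(4 + 4)² + 4) = (2*√1403)*(-4*8² + 4) = (2*√1403)*(-4*64 + 4) = (2*√1403)*(-256 + 4) = (2*√1403)*(-252) = -504*√1403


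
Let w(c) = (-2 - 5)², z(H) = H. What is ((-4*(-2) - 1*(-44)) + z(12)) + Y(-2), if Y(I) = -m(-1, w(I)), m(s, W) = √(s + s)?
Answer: 64 - I*√2 ≈ 64.0 - 1.4142*I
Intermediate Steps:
w(c) = 49 (w(c) = (-7)² = 49)
m(s, W) = √2*√s (m(s, W) = √(2*s) = √2*√s)
Y(I) = -I*√2 (Y(I) = -√2*√(-1) = -√2*I = -I*√2)
((-4*(-2) - 1*(-44)) + z(12)) + Y(-2) = ((-4*(-2) - 1*(-44)) + 12) - I*√2 = ((8 + 44) + 12) - I*√2 = (52 + 12) - I*√2 = 64 - I*√2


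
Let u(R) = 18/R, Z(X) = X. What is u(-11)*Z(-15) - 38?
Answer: -148/11 ≈ -13.455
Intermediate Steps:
u(-11)*Z(-15) - 38 = (18/(-11))*(-15) - 38 = (18*(-1/11))*(-15) - 38 = -18/11*(-15) - 38 = 270/11 - 38 = -148/11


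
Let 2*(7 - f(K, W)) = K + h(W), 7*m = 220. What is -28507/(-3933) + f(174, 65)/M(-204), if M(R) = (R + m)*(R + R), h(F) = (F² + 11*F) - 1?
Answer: 9319922509/1292289408 ≈ 7.2119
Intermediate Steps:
h(F) = -1 + F² + 11*F
m = 220/7 (m = (⅐)*220 = 220/7 ≈ 31.429)
f(K, W) = 15/2 - 11*W/2 - K/2 - W²/2 (f(K, W) = 7 - (K + (-1 + W² + 11*W))/2 = 7 - (-1 + K + W² + 11*W)/2 = 7 + (½ - 11*W/2 - K/2 - W²/2) = 15/2 - 11*W/2 - K/2 - W²/2)
M(R) = 2*R*(220/7 + R) (M(R) = (R + 220/7)*(R + R) = (220/7 + R)*(2*R) = 2*R*(220/7 + R))
-28507/(-3933) + f(174, 65)/M(-204) = -28507/(-3933) + (15/2 - 11/2*65 - ½*174 - ½*65²)/(((2/7)*(-204)*(220 + 7*(-204)))) = -28507*(-1/3933) + (15/2 - 715/2 - 87 - ½*4225)/(((2/7)*(-204)*(220 - 1428))) = 28507/3933 + (15/2 - 715/2 - 87 - 4225/2)/(((2/7)*(-204)*(-1208))) = 28507/3933 - 5099/(2*492864/7) = 28507/3933 - 5099/2*7/492864 = 28507/3933 - 35693/985728 = 9319922509/1292289408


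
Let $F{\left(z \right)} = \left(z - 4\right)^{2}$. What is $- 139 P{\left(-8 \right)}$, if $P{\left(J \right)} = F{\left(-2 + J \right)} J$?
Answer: $217952$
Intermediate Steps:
$F{\left(z \right)} = \left(-4 + z\right)^{2}$
$P{\left(J \right)} = J \left(-6 + J\right)^{2}$ ($P{\left(J \right)} = \left(-4 + \left(-2 + J\right)\right)^{2} J = \left(-6 + J\right)^{2} J = J \left(-6 + J\right)^{2}$)
$- 139 P{\left(-8 \right)} = - 139 \left(- 8 \left(-6 - 8\right)^{2}\right) = - 139 \left(- 8 \left(-14\right)^{2}\right) = - 139 \left(\left(-8\right) 196\right) = \left(-139\right) \left(-1568\right) = 217952$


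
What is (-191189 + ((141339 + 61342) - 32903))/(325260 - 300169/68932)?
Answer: -1475903052/22420522151 ≈ -0.065828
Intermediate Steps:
(-191189 + ((141339 + 61342) - 32903))/(325260 - 300169/68932) = (-191189 + (202681 - 32903))/(325260 - 300169*1/68932) = (-191189 + 169778)/(325260 - 300169/68932) = -21411/22420522151/68932 = -21411*68932/22420522151 = -1475903052/22420522151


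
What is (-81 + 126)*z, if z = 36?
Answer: 1620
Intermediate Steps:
(-81 + 126)*z = (-81 + 126)*36 = 45*36 = 1620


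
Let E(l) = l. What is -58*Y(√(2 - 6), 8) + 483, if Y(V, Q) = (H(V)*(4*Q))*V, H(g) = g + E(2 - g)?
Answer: 483 - 7424*I ≈ 483.0 - 7424.0*I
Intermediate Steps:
H(g) = 2 (H(g) = g + (2 - g) = 2)
Y(V, Q) = 8*Q*V (Y(V, Q) = (2*(4*Q))*V = (8*Q)*V = 8*Q*V)
-58*Y(√(2 - 6), 8) + 483 = -464*8*√(2 - 6) + 483 = -464*8*√(-4) + 483 = -464*8*2*I + 483 = -7424*I + 483 = 483 - 7424*I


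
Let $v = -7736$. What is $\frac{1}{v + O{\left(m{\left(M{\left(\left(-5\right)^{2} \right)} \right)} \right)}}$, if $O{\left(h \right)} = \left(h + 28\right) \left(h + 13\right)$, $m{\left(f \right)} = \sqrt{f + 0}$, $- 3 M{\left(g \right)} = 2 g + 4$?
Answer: $- \frac{3695}{27321179} - \frac{123 i \sqrt{2}}{54642358} \approx -0.00013524 - 3.1834 \cdot 10^{-6} i$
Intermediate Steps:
$M{\left(g \right)} = - \frac{4}{3} - \frac{2 g}{3}$ ($M{\left(g \right)} = - \frac{2 g + 4}{3} = - \frac{4 + 2 g}{3} = - \frac{4}{3} - \frac{2 g}{3}$)
$m{\left(f \right)} = \sqrt{f}$
$O{\left(h \right)} = \left(13 + h\right) \left(28 + h\right)$ ($O{\left(h \right)} = \left(28 + h\right) \left(13 + h\right) = \left(13 + h\right) \left(28 + h\right)$)
$\frac{1}{v + O{\left(m{\left(M{\left(\left(-5\right)^{2} \right)} \right)} \right)}} = \frac{1}{-7736 + \left(364 + \left(\sqrt{- \frac{4}{3} - \frac{2 \left(-5\right)^{2}}{3}}\right)^{2} + 41 \sqrt{- \frac{4}{3} - \frac{2 \left(-5\right)^{2}}{3}}\right)} = \frac{1}{-7736 + \left(364 + \left(\sqrt{- \frac{4}{3} - \frac{50}{3}}\right)^{2} + 41 \sqrt{- \frac{4}{3} - \frac{50}{3}}\right)} = \frac{1}{-7736 + \left(364 + \left(\sqrt{-18}\right)^{2} + 41 \sqrt{-18}\right)} = \frac{1}{-7736 + \left(364 + \left(3 i \sqrt{2}\right)^{2} + 41 \cdot 3 i \sqrt{2}\right)} = \frac{1}{-7736 + \left(364 - 18 + 123 i \sqrt{2}\right)} = \frac{1}{-7736 + \left(346 + 123 i \sqrt{2}\right)} = \frac{1}{-7390 + 123 i \sqrt{2}}$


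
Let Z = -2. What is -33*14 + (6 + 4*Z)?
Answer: -464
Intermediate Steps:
-33*14 + (6 + 4*Z) = -33*14 + (6 + 4*(-2)) = -462 + (6 - 8) = -462 - 2 = -464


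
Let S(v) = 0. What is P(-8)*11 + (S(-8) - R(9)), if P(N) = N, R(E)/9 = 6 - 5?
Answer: -97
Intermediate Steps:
R(E) = 9 (R(E) = 9*(6 - 5) = 9*1 = 9)
P(-8)*11 + (S(-8) - R(9)) = -8*11 + (0 - 1*9) = -88 + (0 - 9) = -88 - 9 = -97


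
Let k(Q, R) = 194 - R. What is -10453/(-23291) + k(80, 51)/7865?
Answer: 598206/1281005 ≈ 0.46698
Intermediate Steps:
-10453/(-23291) + k(80, 51)/7865 = -10453/(-23291) + (194 - 1*51)/7865 = -10453*(-1/23291) + (194 - 51)*(1/7865) = 10453/23291 + 143*(1/7865) = 10453/23291 + 1/55 = 598206/1281005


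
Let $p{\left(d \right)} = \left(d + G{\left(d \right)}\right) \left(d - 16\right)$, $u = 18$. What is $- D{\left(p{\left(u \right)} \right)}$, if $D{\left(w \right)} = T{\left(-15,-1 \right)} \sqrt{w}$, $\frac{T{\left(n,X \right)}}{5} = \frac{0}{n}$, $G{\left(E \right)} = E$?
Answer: $0$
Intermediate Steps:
$T{\left(n,X \right)} = 0$ ($T{\left(n,X \right)} = 5 \frac{0}{n} = 5 \cdot 0 = 0$)
$p{\left(d \right)} = 2 d \left(-16 + d\right)$ ($p{\left(d \right)} = \left(d + d\right) \left(d - 16\right) = 2 d \left(-16 + d\right)$)
$D{\left(w \right)} = 0$ ($D{\left(w \right)} = 0 \sqrt{w} = 0$)
$- D{\left(p{\left(u \right)} \right)} = \left(-1\right) 0 = 0$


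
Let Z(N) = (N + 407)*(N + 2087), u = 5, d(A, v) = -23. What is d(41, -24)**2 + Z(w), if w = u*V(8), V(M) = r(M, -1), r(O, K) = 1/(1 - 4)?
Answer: 7612057/9 ≈ 8.4578e+5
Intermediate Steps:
r(O, K) = -1/3 (r(O, K) = 1/(-3) = -1/3)
V(M) = -1/3
w = -5/3 (w = 5*(-1/3) = -5/3 ≈ -1.6667)
Z(N) = (407 + N)*(2087 + N)
d(41, -24)**2 + Z(w) = (-23)**2 + (849409 + (-5/3)**2 + 2494*(-5/3)) = 529 + (849409 + 25/9 - 12470/3) = 529 + 7607296/9 = 7612057/9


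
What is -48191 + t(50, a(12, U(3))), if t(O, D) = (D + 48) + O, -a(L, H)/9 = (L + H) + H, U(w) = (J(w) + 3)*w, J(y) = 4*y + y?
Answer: -49173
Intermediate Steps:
J(y) = 5*y
U(w) = w*(3 + 5*w) (U(w) = (5*w + 3)*w = (3 + 5*w)*w = w*(3 + 5*w))
a(L, H) = -18*H - 9*L (a(L, H) = -9*((L + H) + H) = -9*((H + L) + H) = -9*(L + 2*H) = -18*H - 9*L)
t(O, D) = 48 + D + O (t(O, D) = (48 + D) + O = 48 + D + O)
-48191 + t(50, a(12, U(3))) = -48191 + (48 + (-54*(3 + 5*3) - 9*12) + 50) = -48191 + (48 + (-54*(3 + 15) - 108) + 50) = -48191 + (48 + (-54*18 - 108) + 50) = -48191 + (48 + (-18*54 - 108) + 50) = -48191 + (48 + (-972 - 108) + 50) = -48191 + (48 - 1080 + 50) = -48191 - 982 = -49173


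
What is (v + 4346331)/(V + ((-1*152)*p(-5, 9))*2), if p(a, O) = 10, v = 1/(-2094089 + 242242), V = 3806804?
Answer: 2012185005839/1760997238027 ≈ 1.1426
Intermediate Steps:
v = -1/1851847 (v = 1/(-1851847) = -1/1851847 ≈ -5.4000e-7)
(v + 4346331)/(V + ((-1*152)*p(-5, 9))*2) = (-1/1851847 + 4346331)/(3806804 + (-1*152*10)*2) = 8048740023356/(1851847*(3806804 - 152*10*2)) = 8048740023356/(1851847*(3806804 - 1520*2)) = 8048740023356/(1851847*(3806804 - 3040)) = (8048740023356/1851847)/3803764 = (8048740023356/1851847)*(1/3803764) = 2012185005839/1760997238027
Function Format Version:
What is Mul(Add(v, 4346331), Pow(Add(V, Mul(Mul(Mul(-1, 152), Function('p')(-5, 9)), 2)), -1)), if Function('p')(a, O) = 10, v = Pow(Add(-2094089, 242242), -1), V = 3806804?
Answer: Rational(2012185005839, 1760997238027) ≈ 1.1426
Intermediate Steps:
v = Rational(-1, 1851847) (v = Pow(-1851847, -1) = Rational(-1, 1851847) ≈ -5.4000e-7)
Mul(Add(v, 4346331), Pow(Add(V, Mul(Mul(Mul(-1, 152), Function('p')(-5, 9)), 2)), -1)) = Mul(Add(Rational(-1, 1851847), 4346331), Pow(Add(3806804, Mul(Mul(Mul(-1, 152), 10), 2)), -1)) = Mul(Rational(8048740023356, 1851847), Pow(Add(3806804, Mul(Mul(-152, 10), 2)), -1)) = Mul(Rational(8048740023356, 1851847), Pow(Add(3806804, Mul(-1520, 2)), -1)) = Mul(Rational(8048740023356, 1851847), Pow(Add(3806804, -3040), -1)) = Mul(Rational(8048740023356, 1851847), Pow(3803764, -1)) = Mul(Rational(8048740023356, 1851847), Rational(1, 3803764)) = Rational(2012185005839, 1760997238027)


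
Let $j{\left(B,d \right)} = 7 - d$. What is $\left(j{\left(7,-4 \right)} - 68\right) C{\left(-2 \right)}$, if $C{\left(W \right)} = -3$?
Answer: $171$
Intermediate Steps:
$\left(j{\left(7,-4 \right)} - 68\right) C{\left(-2 \right)} = \left(\left(7 - -4\right) - 68\right) \left(-3\right) = \left(\left(7 + 4\right) - 68\right) \left(-3\right) = \left(11 - 68\right) \left(-3\right) = \left(-57\right) \left(-3\right) = 171$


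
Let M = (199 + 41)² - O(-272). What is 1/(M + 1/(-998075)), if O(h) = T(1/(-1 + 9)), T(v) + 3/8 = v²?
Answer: 63876800/3679326635661 ≈ 1.7361e-5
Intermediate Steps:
T(v) = -3/8 + v²
O(h) = -23/64 (O(h) = -3/8 + (1/(-1 + 9))² = -3/8 + (1/8)² = -3/8 + (⅛)² = -3/8 + 1/64 = -23/64)
M = 3686423/64 (M = (199 + 41)² - 1*(-23/64) = 240² + 23/64 = 57600 + 23/64 = 3686423/64 ≈ 57600.)
1/(M + 1/(-998075)) = 1/(3686423/64 + 1/(-998075)) = 1/(3686423/64 - 1/998075) = 1/(3679326635661/63876800) = 63876800/3679326635661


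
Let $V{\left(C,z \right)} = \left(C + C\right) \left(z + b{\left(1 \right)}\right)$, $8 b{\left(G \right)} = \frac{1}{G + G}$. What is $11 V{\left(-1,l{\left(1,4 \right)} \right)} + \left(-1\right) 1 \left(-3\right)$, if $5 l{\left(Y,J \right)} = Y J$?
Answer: $- \frac{639}{40} \approx -15.975$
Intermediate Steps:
$b{\left(G \right)} = \frac{1}{16 G}$ ($b{\left(G \right)} = \frac{1}{8 \left(G + G\right)} = \frac{1}{8 \cdot 2 G} = \frac{\frac{1}{2} \frac{1}{G}}{8} = \frac{1}{16 G}$)
$l{\left(Y,J \right)} = \frac{J Y}{5}$ ($l{\left(Y,J \right)} = \frac{Y J}{5} = \frac{J Y}{5}$)
$V{\left(C,z \right)} = 2 C \left(\frac{1}{16} + z\right)$ ($V{\left(C,z \right)} = \left(C + C\right) \left(z + \frac{1}{16 \cdot 1}\right) = 2 C \left(z + \frac{1}{16} \cdot 1\right) = 2 C \left(z + \frac{1}{16}\right) = 2 C \left(\frac{1}{16} + z\right)$)
$11 V{\left(-1,l{\left(1,4 \right)} \right)} + \left(-1\right) 1 \left(-3\right) = 11 \cdot \frac{1}{8} \left(-1\right) \left(1 + 16 \cdot \frac{1}{5} \cdot 4 \cdot 1\right) + \left(-1\right) 1 \left(-3\right) = 11 \cdot \frac{1}{8} \left(-1\right) \left(1 + 16 \cdot \frac{4}{5}\right) - -3 = 11 \cdot \frac{1}{8} \left(-1\right) \left(1 + \frac{64}{5}\right) + 3 = 11 \cdot \frac{1}{8} \left(-1\right) \frac{69}{5} + 3 = 11 \left(- \frac{69}{40}\right) + 3 = - \frac{759}{40} + 3 = - \frac{639}{40}$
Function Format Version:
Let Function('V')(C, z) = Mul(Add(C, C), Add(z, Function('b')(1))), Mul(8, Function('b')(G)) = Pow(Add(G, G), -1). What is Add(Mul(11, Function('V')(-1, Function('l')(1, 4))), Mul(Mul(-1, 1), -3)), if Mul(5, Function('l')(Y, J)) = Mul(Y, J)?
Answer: Rational(-639, 40) ≈ -15.975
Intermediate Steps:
Function('b')(G) = Mul(Rational(1, 16), Pow(G, -1)) (Function('b')(G) = Mul(Rational(1, 8), Pow(Add(G, G), -1)) = Mul(Rational(1, 8), Pow(Mul(2, G), -1)) = Mul(Rational(1, 8), Mul(Rational(1, 2), Pow(G, -1))) = Mul(Rational(1, 16), Pow(G, -1)))
Function('l')(Y, J) = Mul(Rational(1, 5), J, Y) (Function('l')(Y, J) = Mul(Rational(1, 5), Mul(Y, J)) = Mul(Rational(1, 5), Mul(J, Y)) = Mul(Rational(1, 5), J, Y))
Function('V')(C, z) = Mul(2, C, Add(Rational(1, 16), z)) (Function('V')(C, z) = Mul(Add(C, C), Add(z, Mul(Rational(1, 16), Pow(1, -1)))) = Mul(Mul(2, C), Add(z, Mul(Rational(1, 16), 1))) = Mul(Mul(2, C), Add(z, Rational(1, 16))) = Mul(Mul(2, C), Add(Rational(1, 16), z)) = Mul(2, C, Add(Rational(1, 16), z)))
Add(Mul(11, Function('V')(-1, Function('l')(1, 4))), Mul(Mul(-1, 1), -3)) = Add(Mul(11, Mul(Rational(1, 8), -1, Add(1, Mul(16, Mul(Rational(1, 5), 4, 1))))), Mul(Mul(-1, 1), -3)) = Add(Mul(11, Mul(Rational(1, 8), -1, Add(1, Mul(16, Rational(4, 5))))), Mul(-1, -3)) = Add(Mul(11, Mul(Rational(1, 8), -1, Add(1, Rational(64, 5)))), 3) = Add(Mul(11, Mul(Rational(1, 8), -1, Rational(69, 5))), 3) = Add(Mul(11, Rational(-69, 40)), 3) = Add(Rational(-759, 40), 3) = Rational(-639, 40)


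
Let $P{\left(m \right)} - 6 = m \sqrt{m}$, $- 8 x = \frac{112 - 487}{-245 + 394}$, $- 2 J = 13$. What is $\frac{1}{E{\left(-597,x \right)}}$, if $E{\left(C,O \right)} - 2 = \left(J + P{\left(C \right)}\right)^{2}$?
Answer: $- \frac{378268748}{80486576092105473} - \frac{3184 i \sqrt{597}}{241459728276316419} \approx -4.6998 \cdot 10^{-9} - 3.2219 \cdot 10^{-13} i$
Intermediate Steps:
$J = - \frac{13}{2}$ ($J = \left(- \frac{1}{2}\right) 13 = - \frac{13}{2} \approx -6.5$)
$x = \frac{375}{1192}$ ($x = - \frac{\left(112 - 487\right) \frac{1}{-245 + 394}}{8} = - \frac{\left(-375\right) \frac{1}{149}}{8} = \left(- \frac{1}{8}\right) \left(- \frac{375}{149}\right) = \frac{375}{1192} \approx 0.3146$)
$P{\left(m \right)} = 6 + m^{\frac{3}{2}}$ ($P{\left(m \right)} = 6 + m \sqrt{m} = 6 + m^{\frac{3}{2}}$)
$E{\left(C,O \right)} = 2 + \left(- \frac{1}{2} + C^{\frac{3}{2}}\right)^{2}$ ($E{\left(C,O \right)} = 2 + \left(- \frac{13}{2} + \left(6 + C^{\frac{3}{2}}\right)\right)^{2} = 2 + \left(- \frac{1}{2} + C^{\frac{3}{2}}\right)^{2}$)
$\frac{1}{E{\left(-597,x \right)}} = \frac{1}{\frac{9}{4} + \left(-597\right)^{3} - \left(-597\right)^{\frac{3}{2}}} = \frac{1}{\frac{9}{4} - 212776173 - - 597 i \sqrt{597}} = \frac{1}{\frac{9}{4} - 212776173 + 597 i \sqrt{597}} = \frac{1}{- \frac{851104683}{4} + 597 i \sqrt{597}}$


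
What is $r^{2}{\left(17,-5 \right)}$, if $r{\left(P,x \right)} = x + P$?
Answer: $144$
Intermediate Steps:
$r{\left(P,x \right)} = P + x$
$r^{2}{\left(17,-5 \right)} = \left(17 - 5\right)^{2} = 12^{2} = 144$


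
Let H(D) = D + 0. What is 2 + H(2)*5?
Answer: 12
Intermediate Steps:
H(D) = D
2 + H(2)*5 = 2 + 2*5 = 2 + 10 = 12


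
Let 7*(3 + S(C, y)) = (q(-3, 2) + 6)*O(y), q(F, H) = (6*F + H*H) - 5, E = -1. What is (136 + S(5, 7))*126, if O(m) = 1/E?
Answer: 16992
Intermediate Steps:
q(F, H) = -5 + H**2 + 6*F (q(F, H) = (6*F + H**2) - 5 = (H**2 + 6*F) - 5 = -5 + H**2 + 6*F)
O(m) = -1 (O(m) = 1/(-1) = -1)
S(C, y) = -8/7 (S(C, y) = -3 + (((-5 + 2**2 + 6*(-3)) + 6)*(-1))/7 = -3 + (((-5 + 4 - 18) + 6)*(-1))/7 = -3 + ((-19 + 6)*(-1))/7 = -3 + (-13*(-1))/7 = -3 + (1/7)*13 = -3 + 13/7 = -8/7)
(136 + S(5, 7))*126 = (136 - 8/7)*126 = (944/7)*126 = 16992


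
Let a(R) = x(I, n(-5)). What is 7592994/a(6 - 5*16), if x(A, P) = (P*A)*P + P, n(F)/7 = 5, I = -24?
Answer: -7592994/29365 ≈ -258.57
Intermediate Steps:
n(F) = 35 (n(F) = 7*5 = 35)
x(A, P) = P + A*P**2 (x(A, P) = (A*P)*P + P = A*P**2 + P = P + A*P**2)
a(R) = -29365 (a(R) = 35*(1 - 24*35) = 35*(1 - 840) = 35*(-839) = -29365)
7592994/a(6 - 5*16) = 7592994/(-29365) = 7592994*(-1/29365) = -7592994/29365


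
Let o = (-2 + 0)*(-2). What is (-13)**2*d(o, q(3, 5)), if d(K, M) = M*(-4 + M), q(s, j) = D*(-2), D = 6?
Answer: 32448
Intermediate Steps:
q(s, j) = -12 (q(s, j) = 6*(-2) = -12)
o = 4 (o = -2*(-2) = 4)
(-13)**2*d(o, q(3, 5)) = (-13)**2*(-12*(-4 - 12)) = 169*(-12*(-16)) = 169*192 = 32448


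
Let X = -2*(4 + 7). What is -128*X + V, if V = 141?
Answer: 2957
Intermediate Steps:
X = -22 (X = -2*11 = -22)
-128*X + V = -128*(-22) + 141 = 2816 + 141 = 2957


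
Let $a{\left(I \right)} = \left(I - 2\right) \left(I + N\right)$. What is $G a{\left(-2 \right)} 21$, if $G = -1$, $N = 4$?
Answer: $168$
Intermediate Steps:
$a{\left(I \right)} = \left(-2 + I\right) \left(4 + I\right)$ ($a{\left(I \right)} = \left(I - 2\right) \left(I + 4\right) = \left(-2 + I\right) \left(4 + I\right)$)
$G a{\left(-2 \right)} 21 = - (-8 + \left(-2\right)^{2} + 2 \left(-2\right)) 21 = - (-8 + 4 - 4) 21 = \left(-1\right) \left(-8\right) 21 = 8 \cdot 21 = 168$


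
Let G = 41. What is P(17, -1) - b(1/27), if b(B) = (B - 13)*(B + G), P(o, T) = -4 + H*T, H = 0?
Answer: 384884/729 ≈ 527.96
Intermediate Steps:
P(o, T) = -4 (P(o, T) = -4 + 0*T = -4 + 0 = -4)
b(B) = (-13 + B)*(41 + B) (b(B) = (B - 13)*(B + 41) = (-13 + B)*(41 + B))
P(17, -1) - b(1/27) = -4 - (-533 + (1/27)**2 + 28/27) = -4 - (-533 + (1/27)**2 + 28*(1/27)) = -4 - (-533 + 1/729 + 28/27) = -4 - 1*(-387800/729) = -4 + 387800/729 = 384884/729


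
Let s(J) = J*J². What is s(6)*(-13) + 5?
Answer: -2803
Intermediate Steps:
s(J) = J³
s(6)*(-13) + 5 = 6³*(-13) + 5 = 216*(-13) + 5 = -2808 + 5 = -2803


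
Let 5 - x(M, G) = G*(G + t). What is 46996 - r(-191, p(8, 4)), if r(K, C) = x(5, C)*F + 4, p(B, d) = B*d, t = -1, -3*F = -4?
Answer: 48308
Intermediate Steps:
F = 4/3 (F = -⅓*(-4) = 4/3 ≈ 1.3333)
x(M, G) = 5 - G*(-1 + G) (x(M, G) = 5 - G*(G - 1) = 5 - G*(-1 + G))
r(K, C) = 32/3 - 4*C²/3 + 4*C/3 (r(K, C) = (5 + C - C²)*(4/3) + 4 = (20/3 - 4*C²/3 + 4*C/3) + 4 = 32/3 - 4*C²/3 + 4*C/3)
46996 - r(-191, p(8, 4)) = 46996 - (32/3 - 4*(8*4)²/3 + 4*(8*4)/3) = 46996 - (32/3 - 4/3*32² + (4/3)*32) = 46996 - (32/3 - 4/3*1024 + 128/3) = 46996 - (32/3 - 4096/3 + 128/3) = 46996 - 1*(-1312) = 46996 + 1312 = 48308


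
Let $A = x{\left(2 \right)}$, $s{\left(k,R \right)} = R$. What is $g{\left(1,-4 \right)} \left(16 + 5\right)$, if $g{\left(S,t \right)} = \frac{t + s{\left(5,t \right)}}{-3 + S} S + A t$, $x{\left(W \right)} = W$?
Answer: $-84$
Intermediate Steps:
$A = 2$
$g{\left(S,t \right)} = 2 t + \frac{2 S t}{-3 + S}$ ($g{\left(S,t \right)} = \frac{t + t}{-3 + S} S + 2 t = \frac{2 t}{-3 + S} S + 2 t = \frac{2 S t}{-3 + S} + 2 t = 2 t + \frac{2 S t}{-3 + S}$)
$g{\left(1,-4 \right)} \left(16 + 5\right) = 2 \left(-4\right) \frac{1}{-3 + 1} \left(-3 + 2 \cdot 1\right) \left(16 + 5\right) = 2 \left(-4\right) \frac{1}{-2} \left(-3 + 2\right) 21 = 2 \left(-4\right) \left(- \frac{1}{2}\right) \left(-1\right) 21 = \left(-4\right) 21 = -84$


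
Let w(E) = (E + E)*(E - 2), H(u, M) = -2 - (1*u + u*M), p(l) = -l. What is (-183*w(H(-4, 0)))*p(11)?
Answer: 0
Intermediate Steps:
H(u, M) = -2 - u - M*u (H(u, M) = -2 - (u + M*u) = -2 + (-u - M*u) = -2 - u - M*u)
w(E) = 2*E*(-2 + E) (w(E) = (2*E)*(-2 + E) = 2*E*(-2 + E))
(-183*w(H(-4, 0)))*p(11) = (-366*(-2 - 1*(-4) - 1*0*(-4))*(-2 + (-2 - 1*(-4) - 1*0*(-4))))*(-1*11) = -366*(-2 + 4 + 0)*(-2 + (-2 + 4 + 0))*(-11) = -366*2*(-2 + 2)*(-11) = -366*2*0*(-11) = -183*0*(-11) = 0*(-11) = 0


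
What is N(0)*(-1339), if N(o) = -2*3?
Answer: 8034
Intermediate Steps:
N(o) = -6
N(0)*(-1339) = -6*(-1339) = 8034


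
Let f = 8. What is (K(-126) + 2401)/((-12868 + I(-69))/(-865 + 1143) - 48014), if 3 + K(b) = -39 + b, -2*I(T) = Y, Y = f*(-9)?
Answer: -310387/6680362 ≈ -0.046463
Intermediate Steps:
Y = -72 (Y = 8*(-9) = -72)
I(T) = 36 (I(T) = -½*(-72) = 36)
K(b) = -42 + b (K(b) = -3 + (-39 + b) = -42 + b)
(K(-126) + 2401)/((-12868 + I(-69))/(-865 + 1143) - 48014) = ((-42 - 126) + 2401)/((-12868 + 36)/(-865 + 1143) - 48014) = (-168 + 2401)/(-12832/278 - 48014) = 2233/(-12832*1/278 - 48014) = 2233/(-6416/139 - 48014) = 2233/(-6680362/139) = 2233*(-139/6680362) = -310387/6680362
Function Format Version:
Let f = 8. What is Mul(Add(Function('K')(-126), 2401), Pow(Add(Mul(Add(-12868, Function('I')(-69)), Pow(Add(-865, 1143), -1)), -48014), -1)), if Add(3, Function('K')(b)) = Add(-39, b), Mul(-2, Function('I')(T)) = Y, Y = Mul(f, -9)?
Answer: Rational(-310387, 6680362) ≈ -0.046463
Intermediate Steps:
Y = -72 (Y = Mul(8, -9) = -72)
Function('I')(T) = 36 (Function('I')(T) = Mul(Rational(-1, 2), -72) = 36)
Function('K')(b) = Add(-42, b) (Function('K')(b) = Add(-3, Add(-39, b)) = Add(-42, b))
Mul(Add(Function('K')(-126), 2401), Pow(Add(Mul(Add(-12868, Function('I')(-69)), Pow(Add(-865, 1143), -1)), -48014), -1)) = Mul(Add(Add(-42, -126), 2401), Pow(Add(Mul(Add(-12868, 36), Pow(Add(-865, 1143), -1)), -48014), -1)) = Mul(Add(-168, 2401), Pow(Add(Mul(-12832, Pow(278, -1)), -48014), -1)) = Mul(2233, Pow(Add(Mul(-12832, Rational(1, 278)), -48014), -1)) = Mul(2233, Pow(Add(Rational(-6416, 139), -48014), -1)) = Mul(2233, Pow(Rational(-6680362, 139), -1)) = Mul(2233, Rational(-139, 6680362)) = Rational(-310387, 6680362)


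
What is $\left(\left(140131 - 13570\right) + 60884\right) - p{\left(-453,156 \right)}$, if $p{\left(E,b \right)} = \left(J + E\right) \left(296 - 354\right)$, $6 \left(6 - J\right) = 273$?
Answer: $158880$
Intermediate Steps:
$J = - \frac{79}{2}$ ($J = 6 - \frac{91}{2} = - \frac{79}{2} \approx -39.5$)
$p{\left(E,b \right)} = 2291 - 58 E$ ($p{\left(E,b \right)} = \left(- \frac{79}{2} + E\right) \left(296 - 354\right) = \left(- \frac{79}{2} + E\right) \left(-58\right) = 2291 - 58 E$)
$\left(\left(140131 - 13570\right) + 60884\right) - p{\left(-453,156 \right)} = \left(\left(140131 - 13570\right) + 60884\right) - \left(2291 - -26274\right) = \left(126561 + 60884\right) - \left(2291 + 26274\right) = 187445 - 28565 = 158880$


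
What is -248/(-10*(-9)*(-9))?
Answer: 124/405 ≈ 0.30617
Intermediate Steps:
-248/(-10*(-9)*(-9)) = -248/(90*(-9)) = -248/(-810) = -248*(-1/810) = 124/405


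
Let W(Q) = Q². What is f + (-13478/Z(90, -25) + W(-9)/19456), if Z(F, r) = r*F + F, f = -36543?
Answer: -95965981897/2626560 ≈ -36537.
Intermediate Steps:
Z(F, r) = F + F*r (Z(F, r) = F*r + F = F + F*r)
f + (-13478/Z(90, -25) + W(-9)/19456) = -36543 + (-13478*1/(90*(1 - 25)) + (-9)²/19456) = -36543 + (-13478/(90*(-24)) + 81*(1/19456)) = -36543 + (-13478/(-2160) + 81/19456) = -36543 + (-13478*(-1/2160) + 81/19456) = -36543 + (6739/1080 + 81/19456) = -36543 + 16400183/2626560 = -95965981897/2626560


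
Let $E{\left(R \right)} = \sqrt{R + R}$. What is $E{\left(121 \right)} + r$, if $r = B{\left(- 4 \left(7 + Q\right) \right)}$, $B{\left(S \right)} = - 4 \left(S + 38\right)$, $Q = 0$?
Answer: $-40 + 11 \sqrt{2} \approx -24.444$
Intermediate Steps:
$E{\left(R \right)} = \sqrt{2} \sqrt{R}$ ($E{\left(R \right)} = \sqrt{2 R} = \sqrt{2} \sqrt{R}$)
$B{\left(S \right)} = -152 - 4 S$ ($B{\left(S \right)} = - 4 \left(38 + S\right) = -152 - 4 S$)
$r = -40$ ($r = -152 - 4 \left(- 4 \left(7 + 0\right)\right) = -152 - 4 \left(\left(-4\right) 7\right) = -152 - -112 = -152 + 112 = -40$)
$E{\left(121 \right)} + r = \sqrt{2} \sqrt{121} - 40 = \sqrt{2} \cdot 11 - 40 = 11 \sqrt{2} - 40 = -40 + 11 \sqrt{2}$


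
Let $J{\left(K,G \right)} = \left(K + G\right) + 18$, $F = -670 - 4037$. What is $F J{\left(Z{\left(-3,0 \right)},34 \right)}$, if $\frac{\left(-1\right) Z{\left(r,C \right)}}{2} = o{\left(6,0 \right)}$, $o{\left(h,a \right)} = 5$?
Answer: $-197694$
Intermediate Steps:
$Z{\left(r,C \right)} = -10$ ($Z{\left(r,C \right)} = \left(-2\right) 5 = -10$)
$F = -4707$ ($F = -670 - 4037 = -4707$)
$J{\left(K,G \right)} = 18 + G + K$ ($J{\left(K,G \right)} = \left(G + K\right) + 18 = 18 + G + K$)
$F J{\left(Z{\left(-3,0 \right)},34 \right)} = - 4707 \left(18 + 34 - 10\right) = \left(-4707\right) 42 = -197694$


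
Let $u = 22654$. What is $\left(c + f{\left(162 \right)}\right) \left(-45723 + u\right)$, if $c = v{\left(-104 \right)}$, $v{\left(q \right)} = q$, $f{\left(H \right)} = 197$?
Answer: $-2145417$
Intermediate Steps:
$c = -104$
$\left(c + f{\left(162 \right)}\right) \left(-45723 + u\right) = \left(-104 + 197\right) \left(-45723 + 22654\right) = 93 \left(-23069\right) = -2145417$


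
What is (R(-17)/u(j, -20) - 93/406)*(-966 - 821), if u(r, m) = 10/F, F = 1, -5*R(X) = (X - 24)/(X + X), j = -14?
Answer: 156135551/345100 ≈ 452.44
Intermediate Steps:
R(X) = -(-24 + X)/(10*X) (R(X) = -(X - 24)/(5*(X + X)) = -(-24 + X)/(5*(2*X)) = -(-24 + X)*1/(2*X)/5 = -(-24 + X)/(10*X))
u(r, m) = 10 (u(r, m) = 10/1 = 10*1 = 10)
(R(-17)/u(j, -20) - 93/406)*(-966 - 821) = (((1/10)*(24 - 1*(-17))/(-17))/10 - 93/406)*(-966 - 821) = (((1/10)*(-1/17)*(24 + 17))*(1/10) - 93*1/406)*(-1787) = (((1/10)*(-1/17)*41)*(1/10) - 93/406)*(-1787) = (-41/170*1/10 - 93/406)*(-1787) = (-41/1700 - 93/406)*(-1787) = -87373/345100*(-1787) = 156135551/345100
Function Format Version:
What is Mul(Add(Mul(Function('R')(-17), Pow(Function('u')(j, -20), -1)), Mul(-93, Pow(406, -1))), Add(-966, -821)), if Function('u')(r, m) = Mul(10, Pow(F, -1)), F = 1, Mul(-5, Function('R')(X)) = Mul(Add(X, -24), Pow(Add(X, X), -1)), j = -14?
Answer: Rational(156135551, 345100) ≈ 452.44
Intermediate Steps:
Function('R')(X) = Mul(Rational(-1, 10), Pow(X, -1), Add(-24, X)) (Function('R')(X) = Mul(Rational(-1, 5), Mul(Add(X, -24), Pow(Add(X, X), -1))) = Mul(Rational(-1, 5), Mul(Add(-24, X), Pow(Mul(2, X), -1))) = Mul(Rational(-1, 5), Mul(Add(-24, X), Mul(Rational(1, 2), Pow(X, -1)))) = Mul(Rational(-1, 5), Mul(Rational(1, 2), Pow(X, -1), Add(-24, X))) = Mul(Rational(-1, 10), Pow(X, -1), Add(-24, X)))
Function('u')(r, m) = 10 (Function('u')(r, m) = Mul(10, Pow(1, -1)) = Mul(10, 1) = 10)
Mul(Add(Mul(Function('R')(-17), Pow(Function('u')(j, -20), -1)), Mul(-93, Pow(406, -1))), Add(-966, -821)) = Mul(Add(Mul(Mul(Rational(1, 10), Pow(-17, -1), Add(24, Mul(-1, -17))), Pow(10, -1)), Mul(-93, Pow(406, -1))), Add(-966, -821)) = Mul(Add(Mul(Mul(Rational(1, 10), Rational(-1, 17), Add(24, 17)), Rational(1, 10)), Mul(-93, Rational(1, 406))), -1787) = Mul(Add(Mul(Mul(Rational(1, 10), Rational(-1, 17), 41), Rational(1, 10)), Rational(-93, 406)), -1787) = Mul(Add(Mul(Rational(-41, 170), Rational(1, 10)), Rational(-93, 406)), -1787) = Mul(Add(Rational(-41, 1700), Rational(-93, 406)), -1787) = Mul(Rational(-87373, 345100), -1787) = Rational(156135551, 345100)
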